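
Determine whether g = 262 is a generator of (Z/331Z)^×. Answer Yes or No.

Yes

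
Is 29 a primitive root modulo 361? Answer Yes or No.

φ(361) = φ(19^2) = 19·(19−1) = 342 = 2 · 3^2 · 19.
Test 29^(342/q) mod 361 for each prime factor q of 342:
29^171 ≡ 360 (mod 361)  [q = 2: ≢ 1 ✓]
29^114 ≡ 68 (mod 361)  [q = 3: ≢ 1 ✓]
29^18 ≡ 248 (mod 361)  [q = 19: ≢ 1 ✓]
None equal 1, so ord_361(29) = 342: 29 is a primitive root.

Yes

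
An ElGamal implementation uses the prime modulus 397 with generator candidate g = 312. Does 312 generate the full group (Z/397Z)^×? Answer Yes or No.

No

φ(397) = 397 − 1 = 396 = 2^2 · 3^2 · 11.
It suffices to check that the order of 312 is not a proper divisor of 396: compute 312^(396/q) for q ∈ {2, 3, 11}.
312^198 ≡ 1 (mod 397)  [q = 2: ≡ 1 ✗]
312^132 ≡ 362 (mod 397)  [q = 3: ≢ 1 ✓]
312^36 ≡ 1 (mod 397)  [q = 11: ≡ 1 ✗]
312^198 ≡ 1 shows ord(312) | 198, strictly less than φ(397); not a primitive root.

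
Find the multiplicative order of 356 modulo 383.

By Lagrange's theorem, ord_383(356) divides φ(383) = 383 − 1 = 382 = 2 · 191.
Divisors of 382: 1, 2, 191, 382.
Evaluate successive powers at the divisors of 382:
356^1 ≡ 356 (mod 383)
356^2 ≡ 346 (mod 383)
356^191 ≡ 382 (mod 383)
356^382 ≡ 1 (mod 383) ✓
So ord_383(356) = 382.

382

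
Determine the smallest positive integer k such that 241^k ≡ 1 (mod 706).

ord(241) | φ(706) = φ(2)·φ(353) = 1·352 = 352 = 2^5 · 11.
Divisors of 352: 1, 2, 4, 8, 11, 16, 22, 32, 44, 88, 176, 352.
Compute 241^d (mod 706) for the divisors d until we hit 1:
241^1 ≡ 241 (mod 706)
241^2 ≡ 189 (mod 706)
241^4 ≡ 421 (mod 706)
241^8 ≡ 35 (mod 706)
241^11 ≡ 67 (mod 706)
241^16 ≡ 519 (mod 706)
241^22 ≡ 253 (mod 706)
241^32 ≡ 375 (mod 706)
241^44 ≡ 469 (mod 706)
241^88 ≡ 395 (mod 706)
241^176 ≡ 705 (mod 706)
241^352 ≡ 1 (mod 706) ✓
Hence ord(241) = 352.

352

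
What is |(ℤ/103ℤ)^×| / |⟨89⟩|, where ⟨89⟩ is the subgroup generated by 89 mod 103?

The order of 89 must divide φ(103) = 103 − 1 = 102 = 2 · 3 · 17.
Divisors of 102: 1, 2, 3, 6, 17, 34, 51, 102.
Test each divisor d:
89^1 ≡ 89 (mod 103)
89^2 ≡ 93 (mod 103)
89^3 ≡ 37 (mod 103)
89^6 ≡ 30 (mod 103)
89^17 ≡ 102 (mod 103)
89^34 ≡ 1 (mod 103) ✓
Thus |⟨89⟩| = ord(89) = 34.
[(Z/103Z)^× : ⟨89⟩] = 102/34 = 3.

3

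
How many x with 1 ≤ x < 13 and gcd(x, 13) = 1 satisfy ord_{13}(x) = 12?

φ(13) = 13 − 1 = 12 = 2^2 · 3.
(Z/13Z)^× is cyclic (|G| = 12); a cyclic group of order m has exactly φ(d) elements of each order d | m, and none otherwise.
12 = 2^2 · 3 divides 12, and φ(12) = 4.

4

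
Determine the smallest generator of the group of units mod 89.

3

φ(89) = 89 − 1 = 88 = 2^3 · 11.
g is a primitive root iff g^(88/q) ≢ 1 (mod 89) for each prime q ∈ {2, 11}.
g = 2: 2^44 ≡ 1 — hits 1, so not a primitive root.
g = 3: 3^44 ≡ 88; 3^8 ≡ 64 — none is 1, so 3 is a primitive root.
Hence the least primitive root of 89 is 3.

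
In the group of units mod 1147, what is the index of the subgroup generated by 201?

ord(201) | φ(1147) = φ(31·37) = (31−1)·(37−1) = 30·36 = 1080 = 2^3 · 3^3 · 5.
Divisors of 1080: 1, 2, 3, 4, 5, 6, 8, 9, 10, 12, 15, 18, 20, 24, 27, 30, 36, 40, 45, 54, 60, 72, 90, 108, 120, 135, 180, 216, 270, 360, 540, 1080.
Evaluate successive powers at the divisors of 1080:
201^1 ≡ 201 (mod 1147)
201^2 ≡ 256 (mod 1147)
201^3 ≡ 988 (mod 1147)
201^4 ≡ 157 (mod 1147)
201^5 ≡ 588 (mod 1147)
201^6 ≡ 47 (mod 1147)
201^8 ≡ 562 (mod 1147)
201^9 ≡ 556 (mod 1147)
201^10 ≡ 497 (mod 1147)
201^12 ≡ 1062 (mod 1147)
201^15 ≡ 898 (mod 1147)
201^18 ≡ 593 (mod 1147)
201^20 ≡ 404 (mod 1147)
201^24 ≡ 343 (mod 1147)
201^27 ≡ 519 (mod 1147)
201^30 ≡ 63 (mod 1147)
201^36 ≡ 667 (mod 1147)
201^40 ≡ 342 (mod 1147)
201^45 ≡ 371 (mod 1147)
201^54 ≡ 963 (mod 1147)
201^60 ≡ 528 (mod 1147)
201^72 ≡ 1000 (mod 1147)
201^90 ≡ 1 (mod 1147) ✓
The order of 201 is 90, so the subgroup it generates has 90 elements.
Index = |(Z/1147Z)^×| / |⟨201⟩| = 1080 / 90 = 12.

12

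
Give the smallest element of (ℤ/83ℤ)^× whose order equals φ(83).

φ(83) = 83 − 1 = 82 = 2 · 41.
g is a primitive root iff g^(82/q) ≢ 1 (mod 83) for each prime q ∈ {2, 41}.
g = 2: 2^41 ≡ 82; 2^2 ≡ 4 — none is 1, so 2 is a primitive root.
The smallest primitive root modulo 83 is 2.

2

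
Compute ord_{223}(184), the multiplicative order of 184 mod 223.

ord(184) | φ(223) = 223 − 1 = 222 = 2 · 3 · 37.
Divisors of 222: 1, 2, 3, 6, 37, 74, 111, 222.
Evaluate successive powers at the divisors of 222:
184^1 ≡ 184 (mod 223)
184^2 ≡ 183 (mod 223)
184^3 ≡ 222 (mod 223)
184^6 ≡ 1 (mod 223) ✓
So ord_223(184) = 6.

6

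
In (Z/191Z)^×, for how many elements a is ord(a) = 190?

72

φ(191) = 191 − 1 = 190 = 2 · 5 · 19.
(Z/191Z)^× is cyclic (|G| = 190); a cyclic group of order m has exactly φ(d) elements of each order d | m, and none otherwise.
190 = 2 · 5 · 19 divides 190, and φ(190) = 72.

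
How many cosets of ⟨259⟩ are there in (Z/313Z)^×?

26

The order of 259 must divide φ(313) = 313 − 1 = 312 = 2^3 · 3 · 13.
Divisors of 312: 1, 2, 3, 4, 6, 8, 12, 13, 24, 26, 39, 52, 78, 104, 156, 312.
Test each divisor d:
259^1 ≡ 259 (mod 313)
259^2 ≡ 99 (mod 313)
259^3 ≡ 288 (mod 313)
259^4 ≡ 98 (mod 313)
259^6 ≡ 312 (mod 313)
259^8 ≡ 214 (mod 313)
259^12 ≡ 1 (mod 313) ✓
The order of 259 is 12, so the subgroup it generates has 12 elements.
Index = |(Z/313Z)^×| / |⟨259⟩| = 312 / 12 = 26.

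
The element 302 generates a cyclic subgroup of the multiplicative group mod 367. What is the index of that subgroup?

2

ord(302) | φ(367) = 367 − 1 = 366 = 2 · 3 · 61.
Divisors of 366: 1, 2, 3, 6, 61, 122, 183, 366.
Check 302^d mod 367 for each divisor in increasing order:
302^1 ≡ 302 (mod 367)
302^2 ≡ 188 (mod 367)
302^3 ≡ 258 (mod 367)
302^6 ≡ 137 (mod 367)
302^61 ≡ 83 (mod 367)
302^122 ≡ 283 (mod 367)
302^183 ≡ 1 (mod 367) ✓
The order of 302 is 183, so the subgroup it generates has 183 elements.
Index = |(Z/367Z)^×| / |⟨302⟩| = 366 / 183 = 2.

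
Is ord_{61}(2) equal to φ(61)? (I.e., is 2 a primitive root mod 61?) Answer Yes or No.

φ(61) = 61 − 1 = 60 = 2^2 · 3 · 5.
It suffices to check that the order of 2 is not a proper divisor of 60: compute 2^(60/q) for q ∈ {2, 3, 5}.
2^30 ≡ 60 (mod 61)  [q = 2: ≢ 1 ✓]
2^20 ≡ 47 (mod 61)  [q = 3: ≢ 1 ✓]
2^12 ≡ 9 (mod 61)  [q = 5: ≢ 1 ✓]
Every test exponent gives a nontrivial residue, hence 2 generates the full group.

Yes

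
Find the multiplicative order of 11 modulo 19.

3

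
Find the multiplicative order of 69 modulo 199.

The order of 69 must divide φ(199) = 199 − 1 = 198 = 2 · 3^2 · 11.
Divisors of 198: 1, 2, 3, 6, 9, 11, 18, 22, 33, 66, 99, 198.
Test each divisor d:
69^1 ≡ 69
69^2 ≡ 184
69^3 ≡ 159
69^6 ≡ 8
69^9 ≡ 78
69^11 ≡ 24
69^18 ≡ 114
69^22 ≡ 178
69^33 ≡ 93
69^66 ≡ 92
69^99 ≡ 198
69^198 ≡ 1
Hence ord(69) = 198.

198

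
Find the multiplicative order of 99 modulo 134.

66

By Lagrange's theorem, ord_134(99) divides φ(134) = φ(2)·φ(67) = 1·66 = 66 = 2 · 3 · 11.
Divisors of 66: 1, 2, 3, 6, 11, 22, 33, 66.
Evaluate successive powers at the divisors of 66:
99^1 ≡ 99 (mod 134)
99^2 ≡ 19 (mod 134)
99^3 ≡ 5 (mod 134)
99^6 ≡ 25 (mod 134)
99^11 ≡ 97 (mod 134)
99^22 ≡ 29 (mod 134)
99^33 ≡ 133 (mod 134)
99^66 ≡ 1 (mod 134) ✓
Hence ord(99) = 66.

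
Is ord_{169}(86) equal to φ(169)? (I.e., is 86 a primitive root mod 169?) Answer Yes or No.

No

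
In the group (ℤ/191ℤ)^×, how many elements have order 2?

1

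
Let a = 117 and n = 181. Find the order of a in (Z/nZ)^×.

15

By Lagrange's theorem, ord_181(117) divides φ(181) = 181 − 1 = 180 = 2^2 · 3^2 · 5.
Divisors of 180: 1, 2, 3, 4, 5, 6, 9, 10, 12, 15, 18, 20, 30, 36, 45, 60, 90, 180.
Check 117^d mod 181 for each divisor in increasing order:
117^1 ≡ 117 (mod 181)
117^2 ≡ 114 (mod 181)
117^3 ≡ 125 (mod 181)
117^4 ≡ 145 (mod 181)
117^5 ≡ 132 (mod 181)
117^6 ≡ 59 (mod 181)
117^9 ≡ 135 (mod 181)
117^10 ≡ 48 (mod 181)
117^12 ≡ 42 (mod 181)
117^15 ≡ 1 (mod 181) ✓
The smallest such exponent is 15, so the order of 117 is 15.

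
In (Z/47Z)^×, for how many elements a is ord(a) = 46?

φ(47) = 47 − 1 = 46 = 2 · 23.
(Z/47Z)^× is cyclic (|G| = 46); a cyclic group of order m has exactly φ(d) elements of each order d | m, and none otherwise.
46 = 2 · 23 divides 46, and φ(46) = 22.

22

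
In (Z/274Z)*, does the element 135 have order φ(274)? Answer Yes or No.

No

φ(274) = φ(2)·φ(137) = 1·136 = 136 = 2^3 · 17.
Test 135^(136/q) mod 274 for each prime factor q of 136:
135^68 ≡ 1 (mod 274)  [q = 2: ≡ 1 ✗]
135^8 ≡ 119 (mod 274)  [q = 17: ≢ 1 ✓]
The check at q = 2 fails, so 135 generates a proper subgroup.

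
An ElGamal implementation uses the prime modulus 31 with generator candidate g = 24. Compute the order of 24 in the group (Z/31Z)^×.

30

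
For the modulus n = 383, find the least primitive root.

φ(383) = 383 − 1 = 382 = 2 · 191.
Test candidates g = 2, 3, … against the prime factors q ∈ {2, 191} of φ(383): g is a generator iff g^(382/q) ≢ 1 for every such q.
g = 2: 2^191 ≡ 1 — hits 1, so not a primitive root.
g = 3: 3^191 ≡ 1 — hits 1, so not a primitive root.
g = 4: 4^191 ≡ 1 — hits 1, so not a primitive root.
g = 5: 5^191 ≡ 382; 5^2 ≡ 25 — none is 1, so 5 is a primitive root.
The smallest primitive root modulo 383 is 5.

5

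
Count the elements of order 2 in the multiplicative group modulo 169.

1

φ(169) = φ(13^2) = 13·(13−1) = 156 = 2^2 · 3 · 13.
Since (Z/169Z)^× is cyclic of order 156, the number of elements of order d is φ(d) when d | 156 and 0 otherwise.
2 | 156, and φ(2) = 2 − 1 = 1.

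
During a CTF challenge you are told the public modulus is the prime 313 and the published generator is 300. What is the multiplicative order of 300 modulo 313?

156

ord(300) | φ(313) = 313 − 1 = 312 = 2^3 · 3 · 13.
Divisors of 312: 1, 2, 3, 4, 6, 8, 12, 13, 24, 26, 39, 52, 78, 104, 156, 312.
Evaluate successive powers at the divisors of 312:
300^1 ≡ 300 (mod 313)
300^2 ≡ 169 (mod 313)
300^3 ≡ 307 (mod 313)
300^4 ≡ 78 (mod 313)
300^6 ≡ 36 (mod 313)
300^8 ≡ 137 (mod 313)
300^12 ≡ 44 (mod 313)
300^13 ≡ 54 (mod 313)
300^24 ≡ 58 (mod 313)
300^26 ≡ 99 (mod 313)
300^39 ≡ 25 (mod 313)
300^52 ≡ 98 (mod 313)
300^78 ≡ 312 (mod 313)
300^104 ≡ 214 (mod 313)
300^156 ≡ 1 (mod 313) ✓
Hence ord(300) = 156.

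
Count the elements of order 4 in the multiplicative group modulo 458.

2

φ(458) = φ(2)·φ(229) = 1·228 = 228 = 2^2 · 3 · 19.
(Z/458Z)^× is cyclic (|G| = 228); a cyclic group of order m has exactly φ(d) elements of each order d | m, and none otherwise.
4 = 2^2 divides 228, and φ(4) = 2.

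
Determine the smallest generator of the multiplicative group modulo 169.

2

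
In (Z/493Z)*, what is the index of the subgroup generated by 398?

4

Since 398 ∈ (Z/493Z)^×, its order divides φ(493) = φ(17·29) = (17−1)·(29−1) = 16·28 = 448 = 2^6 · 7.
Divisors of 448: 1, 2, 4, 7, 8, 14, 16, 28, 32, 56, 64, 112, 224, 448.
Evaluate successive powers at the divisors of 448:
398^1 ≡ 398
398^2 ≡ 151
398^4 ≡ 123
398^7 ≡ 12
398^8 ≡ 339
398^14 ≡ 144
398^16 ≡ 52
398^28 ≡ 30
398^32 ≡ 239
398^56 ≡ 407
398^64 ≡ 426
398^112 ≡ 1
Thus |⟨398⟩| = ord(398) = 112.
[(Z/493Z)^× : ⟨398⟩] = 448/112 = 4.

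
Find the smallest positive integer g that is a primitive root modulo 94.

5

φ(94) = φ(2)·φ(47) = 1·46 = 46 = 2 · 23.
g is a primitive root iff g^(46/q) ≢ 1 (mod 94) for each prime q ∈ {2, 23}.
g = 2: gcd(2, 94) = 2 > 1, not a unit — skip.
g = 3: 3^23 ≡ 1 — hits 1, so not a primitive root.
g = 4: gcd(4, 94) = 2 > 1, not a unit — skip.
g = 5: 5^23 ≡ 93; 5^2 ≡ 25 — none is 1, so 5 is a primitive root.
Hence the least primitive root of 94 is 5.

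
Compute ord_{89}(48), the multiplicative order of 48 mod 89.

88

The order of 48 must divide φ(89) = 89 − 1 = 88 = 2^3 · 11.
Divisors of 88: 1, 2, 4, 8, 11, 22, 44, 88.
Evaluate successive powers at the divisors of 88:
48^1 ≡ 48 (mod 89)
48^2 ≡ 79 (mod 89)
48^4 ≡ 11 (mod 89)
48^8 ≡ 32 (mod 89)
48^11 ≡ 37 (mod 89)
48^22 ≡ 34 (mod 89)
48^44 ≡ 88 (mod 89)
48^88 ≡ 1 (mod 89) ✓
Hence ord(48) = 88.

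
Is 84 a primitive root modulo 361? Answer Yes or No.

φ(361) = φ(19^2) = 19·(19−1) = 342 = 2 · 3^2 · 19.
84 is a primitive root mod 361 iff 84^(φ(361)/q) ≢ 1 for every prime q | φ(361), i.e. q ∈ {2, 3, 19}.
84^171 ≡ 360 (mod 361)  [q = 2: ≢ 1 ✓]
84^114 ≡ 1 (mod 361)  [q = 3: ≡ 1 ✗]
84^18 ≡ 343 (mod 361)  [q = 19: ≢ 1 ✓]
The check at q = 3 fails, so 84 generates a proper subgroup.

No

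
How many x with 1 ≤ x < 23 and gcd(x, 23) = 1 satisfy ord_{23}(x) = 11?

10

φ(23) = 23 − 1 = 22 = 2 · 11.
Since (Z/23Z)^× is cyclic of order 22, the number of elements of order d is φ(d) when d | 22 and 0 otherwise.
11 | 22, and φ(11) = 11 − 1 = 10.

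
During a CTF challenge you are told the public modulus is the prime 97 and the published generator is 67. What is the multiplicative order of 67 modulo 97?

32

By Lagrange's theorem, ord_97(67) divides φ(97) = 97 − 1 = 96 = 2^5 · 3.
Divisors of 96: 1, 2, 3, 4, 6, 8, 12, 16, 24, 32, 48, 96.
Check 67^d mod 97 for each divisor in increasing order:
67^1 ≡ 67 (mod 97)
67^2 ≡ 27 (mod 97)
67^3 ≡ 63 (mod 97)
67^4 ≡ 50 (mod 97)
67^6 ≡ 89 (mod 97)
67^8 ≡ 75 (mod 97)
67^12 ≡ 64 (mod 97)
67^16 ≡ 96 (mod 97)
67^24 ≡ 22 (mod 97)
67^32 ≡ 1 (mod 97) ✓
The smallest such exponent is 32, so the order of 67 is 32.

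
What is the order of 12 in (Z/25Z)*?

20

By Lagrange's theorem, ord_25(12) divides φ(25) = φ(5^2) = 5·(5−1) = 20 = 2^2 · 5.
Divisors of 20: 1, 2, 4, 5, 10, 20.
Compute 12^d (mod 25) for the divisors d until we hit 1:
12^1 ≡ 12 (mod 25)
12^2 ≡ 19 (mod 25)
12^4 ≡ 11 (mod 25)
12^5 ≡ 7 (mod 25)
12^10 ≡ 24 (mod 25)
12^20 ≡ 1 (mod 25) ✓
The smallest such exponent is 20, so the order of 12 is 20.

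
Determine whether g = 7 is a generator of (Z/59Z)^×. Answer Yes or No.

No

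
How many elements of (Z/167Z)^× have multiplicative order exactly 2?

1

φ(167) = 167 − 1 = 166 = 2 · 83.
Since (Z/167Z)^× is cyclic of order 166, the number of elements of order d is φ(d) when d | 166 and 0 otherwise.
2 | 166, and φ(2) = 2 − 1 = 1.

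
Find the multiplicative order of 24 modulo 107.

106

The order of 24 must divide φ(107) = 107 − 1 = 106 = 2 · 53.
Divisors of 106: 1, 2, 53, 106.
Check 24^d mod 107 for each divisor in increasing order:
24^1 ≡ 24
24^2 ≡ 41
24^53 ≡ 106
24^106 ≡ 1
So ord_107(24) = 106.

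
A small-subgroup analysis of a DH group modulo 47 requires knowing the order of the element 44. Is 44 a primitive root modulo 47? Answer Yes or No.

Yes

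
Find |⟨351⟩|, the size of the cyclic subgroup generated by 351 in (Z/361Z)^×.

ord(351) | φ(361) = φ(19^2) = 19·(19−1) = 342 = 2 · 3^2 · 19.
Divisors of 342: 1, 2, 3, 6, 9, 18, 19, 38, 57, 114, 171, 342.
Compute 351^d (mod 361) for the divisors d until we hit 1:
351^1 ≡ 351
351^2 ≡ 100
351^3 ≡ 83
351^6 ≡ 30
351^9 ≡ 324
351^18 ≡ 286
351^19 ≡ 28
351^38 ≡ 62
351^57 ≡ 292
351^114 ≡ 68
351^171 ≡ 1
So ord_361(351) = 171.

171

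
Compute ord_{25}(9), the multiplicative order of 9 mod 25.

The order of 9 must divide φ(25) = φ(5^2) = 5·(5−1) = 20 = 2^2 · 5.
Divisors of 20: 1, 2, 4, 5, 10, 20.
Evaluate successive powers at the divisors of 20:
9^1 ≡ 9 (mod 25)
9^2 ≡ 6 (mod 25)
9^4 ≡ 11 (mod 25)
9^5 ≡ 24 (mod 25)
9^10 ≡ 1 (mod 25) ✓
The smallest such exponent is 10, so the order of 9 is 10.

10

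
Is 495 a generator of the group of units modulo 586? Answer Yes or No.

φ(586) = φ(2)·φ(293) = 1·292 = 292 = 2^2 · 73.
It suffices to check that the order of 495 is not a proper divisor of 292: compute 495^(292/q) for q ∈ {2, 73}.
495^146 ≡ 1 (mod 586)  [q = 2: ≡ 1 ✗]
495^4 ≡ 69 (mod 586)  [q = 73: ≢ 1 ✓]
Since 495^146 ≡ 1, the order of 495 divides 146 < 292, so 495 is not a primitive root.

No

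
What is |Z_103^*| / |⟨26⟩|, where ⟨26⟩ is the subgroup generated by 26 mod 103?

By Lagrange's theorem, ord_103(26) divides φ(103) = 103 − 1 = 102 = 2 · 3 · 17.
Divisors of 102: 1, 2, 3, 6, 17, 34, 51, 102.
Evaluate successive powers at the divisors of 102:
26^1 ≡ 26 (mod 103)
26^2 ≡ 58 (mod 103)
26^3 ≡ 66 (mod 103)
26^6 ≡ 30 (mod 103)
26^17 ≡ 56 (mod 103)
26^34 ≡ 46 (mod 103)
26^51 ≡ 1 (mod 103) ✓
The order of 26 is 51, so the subgroup it generates has 51 elements.
Index = |(Z/103Z)^×| / |⟨26⟩| = 102 / 51 = 2.

2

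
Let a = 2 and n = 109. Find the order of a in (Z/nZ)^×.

36

The order of 2 must divide φ(109) = 109 − 1 = 108 = 2^2 · 3^3.
Divisors of 108: 1, 2, 3, 4, 6, 9, 12, 18, 27, 36, 54, 108.
Test each divisor d:
2^1 ≡ 2
2^2 ≡ 4
2^3 ≡ 8
2^4 ≡ 16
2^6 ≡ 64
2^9 ≡ 76
2^12 ≡ 63
2^18 ≡ 108
2^27 ≡ 33
2^36 ≡ 1
Hence ord(2) = 36.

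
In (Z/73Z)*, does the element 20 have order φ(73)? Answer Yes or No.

Yes

φ(73) = 73 − 1 = 72 = 2^3 · 3^2.
20 is a primitive root mod 73 iff 20^(φ(73)/q) ≢ 1 for every prime q | φ(73), i.e. q ∈ {2, 3}.
20^36 ≡ 72 (mod 73)  [q = 2: ≢ 1 ✓]
20^24 ≡ 64 (mod 73)  [q = 3: ≢ 1 ✓]
All checks pass, so 20 has order 72 and is a primitive root modulo 73.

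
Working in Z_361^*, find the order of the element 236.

114

The order of 236 must divide φ(361) = φ(19^2) = 19·(19−1) = 342 = 2 · 3^2 · 19.
Divisors of 342: 1, 2, 3, 6, 9, 18, 19, 38, 57, 114, 171, 342.
Compute 236^d (mod 361) for the divisors d until we hit 1:
236^1 ≡ 236
236^2 ≡ 102
236^3 ≡ 246
236^6 ≡ 229
236^9 ≡ 18
236^18 ≡ 324
236^19 ≡ 293
236^38 ≡ 292
236^57 ≡ 360
236^114 ≡ 1
The smallest such exponent is 114, so the order of 236 is 114.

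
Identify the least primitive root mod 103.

φ(103) = 103 − 1 = 102 = 2 · 3 · 17.
Test candidates g = 2, 3, … against the prime factors q ∈ {2, 3, 17} of φ(103): g is a generator iff g^(102/q) ≢ 1 for every such q.
g = 2: 2^51 ≡ 1 — hits 1, so not a primitive root.
g = 3: 3^51 ≡ 102; 3^34 ≡ 1 — hits 1, so not a primitive root.
g = 4: 4^51 ≡ 1 — hits 1, so not a primitive root.
g = 5: 5^51 ≡ 102; 5^34 ≡ 56; 5^6 ≡ 72 — none is 1, so 5 is a primitive root.
The smallest primitive root modulo 103 is 5.

5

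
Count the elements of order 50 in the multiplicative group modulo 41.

φ(41) = 41 − 1 = 40 = 2^3 · 5.
In a cyclic group of order 40, there are φ(d) elements of order d for each divisor d of 40, and zero for non-divisors.
50 does not divide 40, so no element of (Z/41Z)^× has order 50.

0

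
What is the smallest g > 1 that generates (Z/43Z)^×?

φ(43) = 43 − 1 = 42 = 2 · 3 · 7.
g is a primitive root iff g^(42/q) ≢ 1 (mod 43) for each prime q ∈ {2, 3, 7}.
g = 2: 2^21 ≡ 42; 2^14 ≡ 1 — hits 1, so not a primitive root.
g = 3: 3^21 ≡ 42; 3^14 ≡ 36; 3^6 ≡ 41 — none is 1, so 3 is a primitive root.
Hence the least primitive root of 43 is 3.

3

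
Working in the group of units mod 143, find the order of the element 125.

Since 125 ∈ (Z/143Z)^×, its order divides φ(143) = φ(11·13) = (11−1)·(13−1) = 10·12 = 120 = 2^3 · 3 · 5.
Divisors of 120: 1, 2, 3, 4, 5, 6, 8, 10, 12, 15, 20, 24, 30, 40, 60, 120.
Compute 125^d (mod 143) for the divisors d until we hit 1:
125^1 ≡ 125
125^2 ≡ 38
125^3 ≡ 31
125^4 ≡ 14
125^5 ≡ 34
125^6 ≡ 103
125^8 ≡ 53
125^10 ≡ 12
125^12 ≡ 27
125^15 ≡ 122
125^20 ≡ 1
So ord_143(125) = 20.

20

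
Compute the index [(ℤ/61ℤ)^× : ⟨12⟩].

4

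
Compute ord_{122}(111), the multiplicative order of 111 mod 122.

4

By Lagrange's theorem, ord_122(111) divides φ(122) = φ(2)·φ(61) = 1·60 = 60 = 2^2 · 3 · 5.
Divisors of 60: 1, 2, 3, 4, 5, 6, 10, 12, 15, 20, 30, 60.
Test each divisor d:
111^1 ≡ 111 (mod 122)
111^2 ≡ 121 (mod 122)
111^3 ≡ 11 (mod 122)
111^4 ≡ 1 (mod 122) ✓
Hence ord(111) = 4.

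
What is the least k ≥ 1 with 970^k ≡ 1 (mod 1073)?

ord(970) | φ(1073) = φ(29·37) = (29−1)·(37−1) = 28·36 = 1008 = 2^4 · 3^2 · 7.
Divisors of 1008: 1, 2, 3, 4, 6, 7, 8, 9, 12, 14, 16, 18, 21, 24, 28, 36, 42, 48, 56, 63, 72, 84, 112, 126, 144, 168, 252, 336, 504, 1008.
Evaluate successive powers at the divisors of 1008:
970^1 ≡ 970 (mod 1073)
970^2 ≡ 952 (mod 1073)
970^3 ≡ 660 (mod 1073)
970^4 ≡ 692 (mod 1073)
970^6 ≡ 1035 (mod 1073)
970^7 ≡ 695 (mod 1073)
970^8 ≡ 306 (mod 1073)
970^9 ≡ 672 (mod 1073)
970^12 ≡ 371 (mod 1073)
970^14 ≡ 175 (mod 1073)
970^16 ≡ 285 (mod 1073)
970^18 ≡ 924 (mod 1073)
970^21 ≡ 376 (mod 1073)
970^24 ≡ 297 (mod 1073)
970^28 ≡ 581 (mod 1073)
970^36 ≡ 741 (mod 1073)
970^42 ≡ 813 (mod 1073)
970^48 ≡ 223 (mod 1073)
970^56 ≡ 639 (mod 1073)
970^63 ≡ 956 (mod 1073)
970^72 ≡ 778 (mod 1073)
970^84 ≡ 1 (mod 1073) ✓
The smallest such exponent is 84, so the order of 970 is 84.

84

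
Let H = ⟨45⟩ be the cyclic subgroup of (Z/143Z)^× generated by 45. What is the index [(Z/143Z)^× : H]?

10

The order of 45 must divide φ(143) = φ(11·13) = (11−1)·(13−1) = 10·12 = 120 = 2^3 · 3 · 5.
Divisors of 120: 1, 2, 3, 4, 5, 6, 8, 10, 12, 15, 20, 24, 30, 40, 60, 120.
Evaluate successive powers at the divisors of 120:
45^1 ≡ 45 (mod 143)
45^2 ≡ 23 (mod 143)
45^3 ≡ 34 (mod 143)
45^4 ≡ 100 (mod 143)
45^5 ≡ 67 (mod 143)
45^6 ≡ 12 (mod 143)
45^8 ≡ 133 (mod 143)
45^10 ≡ 56 (mod 143)
45^12 ≡ 1 (mod 143) ✓
Thus |⟨45⟩| = ord(45) = 12.
Index = |(Z/143Z)^×| / |⟨45⟩| = 120 / 12 = 10.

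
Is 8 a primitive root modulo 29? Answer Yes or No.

φ(29) = 29 − 1 = 28 = 2^2 · 7.
It suffices to check that the order of 8 is not a proper divisor of 28: compute 8^(28/q) for q ∈ {2, 7}.
8^14 ≡ 28 (mod 29)  [q = 2: ≢ 1 ✓]
8^4 ≡ 7 (mod 29)  [q = 7: ≢ 1 ✓]
All checks pass, so 8 has order 28 and is a primitive root modulo 29.

Yes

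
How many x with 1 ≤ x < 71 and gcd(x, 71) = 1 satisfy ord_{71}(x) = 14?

φ(71) = 71 − 1 = 70 = 2 · 5 · 7.
(Z/71Z)^× is cyclic (|G| = 70); a cyclic group of order m has exactly φ(d) elements of each order d | m, and none otherwise.
14 = 2 · 7 divides 70, and φ(14) = 6.

6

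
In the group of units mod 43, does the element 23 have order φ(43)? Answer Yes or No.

No

φ(43) = 43 − 1 = 42 = 2 · 3 · 7.
It suffices to check that the order of 23 is not a proper divisor of 42: compute 23^(42/q) for q ∈ {2, 3, 7}.
23^21 ≡ 1 (mod 43)  [q = 2: ≡ 1 ✗]
23^14 ≡ 36 (mod 43)  [q = 3: ≢ 1 ✓]
23^6 ≡ 4 (mod 43)  [q = 7: ≢ 1 ✓]
The check at q = 2 fails, so 23 generates a proper subgroup.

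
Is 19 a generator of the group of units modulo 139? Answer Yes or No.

φ(139) = 139 − 1 = 138 = 2 · 3 · 23.
Test 19^(138/q) mod 139 for each prime factor q of 138:
19^69 ≡ 138 (mod 139)  [q = 2: ≢ 1 ✓]
19^46 ≡ 96 (mod 139)  [q = 3: ≢ 1 ✓]
19^6 ≡ 80 (mod 139)  [q = 23: ≢ 1 ✓]
All checks pass, so 19 has order 138 and is a primitive root modulo 139.

Yes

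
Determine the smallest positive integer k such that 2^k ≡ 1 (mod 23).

11

By Lagrange's theorem, ord_23(2) divides φ(23) = 23 − 1 = 22 = 2 · 11.
Divisors of 22: 1, 2, 11, 22.
Test each divisor d:
2^1 ≡ 2 (mod 23)
2^2 ≡ 4 (mod 23)
2^11 ≡ 1 (mod 23) ✓
Therefore the multiplicative order of 2 modulo 23 is 11.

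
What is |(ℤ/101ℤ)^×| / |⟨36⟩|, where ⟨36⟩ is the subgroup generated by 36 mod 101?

20

ord(36) | φ(101) = 101 − 1 = 100 = 2^2 · 5^2.
Divisors of 100: 1, 2, 4, 5, 10, 20, 25, 50, 100.
Check 36^d mod 101 for each divisor in increasing order:
36^1 ≡ 36 (mod 101)
36^2 ≡ 84 (mod 101)
36^4 ≡ 87 (mod 101)
36^5 ≡ 1 (mod 101) ✓
So ord_101(36) = 5, hence |⟨36⟩| = 5.
The index is φ(101) / ord(36) = 100 / 5 = 20.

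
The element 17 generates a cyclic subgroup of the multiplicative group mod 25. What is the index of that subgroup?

1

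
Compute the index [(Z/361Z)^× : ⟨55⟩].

ord(55) | φ(361) = φ(19^2) = 19·(19−1) = 342 = 2 · 3^2 · 19.
Divisors of 342: 1, 2, 3, 6, 9, 18, 19, 38, 57, 114, 171, 342.
Test each divisor d:
55^1 ≡ 55 (mod 361)
55^2 ≡ 137 (mod 361)
55^3 ≡ 315 (mod 361)
55^6 ≡ 311 (mod 361)
55^9 ≡ 134 (mod 361)
55^18 ≡ 267 (mod 361)
55^19 ≡ 245 (mod 361)
55^38 ≡ 99 (mod 361)
55^57 ≡ 68 (mod 361)
55^114 ≡ 292 (mod 361)
55^171 ≡ 1 (mod 361) ✓
Thus |⟨55⟩| = ord(55) = 171.
[(Z/361Z)^× : ⟨55⟩] = 342/171 = 2.

2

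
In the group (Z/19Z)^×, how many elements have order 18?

6

φ(19) = 19 − 1 = 18 = 2 · 3^2.
(Z/19Z)^× is cyclic (|G| = 18); a cyclic group of order m has exactly φ(d) elements of each order d | m, and none otherwise.
18 = 2 · 3^2 divides 18, and φ(18) = 6.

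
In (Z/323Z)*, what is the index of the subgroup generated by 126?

The order of 126 must divide φ(323) = φ(17·19) = (17−1)·(19−1) = 16·18 = 288 = 2^5 · 3^2.
Divisors of 288: 1, 2, 3, 4, 6, 8, 9, 12, 16, 18, 24, 32, 36, 48, 72, 96, 144, 288.
Compute 126^d (mod 323) for the divisors d until we hit 1:
126^1 ≡ 126 (mod 323)
126^2 ≡ 49 (mod 323)
126^3 ≡ 37 (mod 323)
126^4 ≡ 140 (mod 323)
126^6 ≡ 77 (mod 323)
126^8 ≡ 220 (mod 323)
126^9 ≡ 265 (mod 323)
126^12 ≡ 115 (mod 323)
126^16 ≡ 273 (mod 323)
126^18 ≡ 134 (mod 323)
126^24 ≡ 305 (mod 323)
126^32 ≡ 239 (mod 323)
126^36 ≡ 191 (mod 323)
126^48 ≡ 1 (mod 323) ✓
The order of 126 is 48, so the subgroup it generates has 48 elements.
Index = |(Z/323Z)^×| / |⟨126⟩| = 288 / 48 = 6.

6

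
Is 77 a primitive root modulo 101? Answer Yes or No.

No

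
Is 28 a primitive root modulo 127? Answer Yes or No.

φ(127) = 127 − 1 = 126 = 2 · 3^2 · 7.
An element g generates (Z/127Z)^× iff g^(126/q) ≢ 1 (mod 127) for each prime q ∈ {2, 3, 7}.
28^63 ≡ 126 (mod 127)  [q = 2: ≢ 1 ✓]
28^42 ≡ 107 (mod 127)  [q = 3: ≢ 1 ✓]
28^18 ≡ 1 (mod 127)  [q = 7: ≡ 1 ✗]
Since 28^18 ≡ 1, the order of 28 divides 18 < 126, so 28 is not a primitive root.

No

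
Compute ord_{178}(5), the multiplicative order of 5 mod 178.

44

By Lagrange's theorem, ord_178(5) divides φ(178) = φ(2)·φ(89) = 1·88 = 88 = 2^3 · 11.
Divisors of 88: 1, 2, 4, 8, 11, 22, 44, 88.
Compute 5^d (mod 178) for the divisors d until we hit 1:
5^1 ≡ 5 (mod 178)
5^2 ≡ 25 (mod 178)
5^4 ≡ 91 (mod 178)
5^8 ≡ 93 (mod 178)
5^11 ≡ 55 (mod 178)
5^22 ≡ 177 (mod 178)
5^44 ≡ 1 (mod 178) ✓
Therefore the multiplicative order of 5 modulo 178 is 44.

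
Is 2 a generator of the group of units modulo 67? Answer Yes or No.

φ(67) = 67 − 1 = 66 = 2 · 3 · 11.
An element g generates (Z/67Z)^× iff g^(66/q) ≢ 1 (mod 67) for each prime q ∈ {2, 3, 11}.
2^33 ≡ 66 (mod 67)  [q = 2: ≢ 1 ✓]
2^22 ≡ 37 (mod 67)  [q = 3: ≢ 1 ✓]
2^6 ≡ 64 (mod 67)  [q = 11: ≢ 1 ✓]
All checks pass, so 2 has order 66 and is a primitive root modulo 67.

Yes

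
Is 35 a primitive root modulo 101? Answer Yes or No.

Yes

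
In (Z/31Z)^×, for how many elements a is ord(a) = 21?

0

φ(31) = 31 − 1 = 30 = 2 · 3 · 5.
(Z/31Z)^× is cyclic (|G| = 30); a cyclic group of order m has exactly φ(d) elements of each order d | m, and none otherwise.
Since 21 ∤ 30, the count is 0.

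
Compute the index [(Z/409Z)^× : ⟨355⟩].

136

By Lagrange's theorem, ord_409(355) divides φ(409) = 409 − 1 = 408 = 2^3 · 3 · 17.
Divisors of 408: 1, 2, 3, 4, 6, 8, 12, 17, 24, 34, 51, 68, 102, 136, 204, 408.
Compute 355^d (mod 409) for the divisors d until we hit 1:
355^1 ≡ 355 (mod 409)
355^2 ≡ 53 (mod 409)
355^3 ≡ 1 (mod 409) ✓
So ord_409(355) = 3, hence |⟨355⟩| = 3.
[(Z/409Z)^× : ⟨355⟩] = 408/3 = 136.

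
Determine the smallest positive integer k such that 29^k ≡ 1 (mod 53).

By Lagrange's theorem, ord_53(29) divides φ(53) = 53 − 1 = 52 = 2^2 · 13.
Divisors of 52: 1, 2, 4, 13, 26, 52.
Test each divisor d:
29^1 ≡ 29 (mod 53)
29^2 ≡ 46 (mod 53)
29^4 ≡ 49 (mod 53)
29^13 ≡ 52 (mod 53)
29^26 ≡ 1 (mod 53) ✓
Hence ord(29) = 26.

26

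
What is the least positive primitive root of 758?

3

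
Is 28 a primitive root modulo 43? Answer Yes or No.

Yes

φ(43) = 43 − 1 = 42 = 2 · 3 · 7.
An element g generates (Z/43Z)^× iff g^(42/q) ≢ 1 (mod 43) for each prime q ∈ {2, 3, 7}.
28^21 ≡ 42 (mod 43)  [q = 2: ≢ 1 ✓]
28^14 ≡ 6 (mod 43)  [q = 3: ≢ 1 ✓]
28^6 ≡ 11 (mod 43)  [q = 7: ≢ 1 ✓]
None equal 1, so ord_43(28) = 42: 28 is a primitive root.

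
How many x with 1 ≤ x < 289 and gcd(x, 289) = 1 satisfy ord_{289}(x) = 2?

1

φ(289) = φ(17^2) = 17·(17−1) = 272 = 2^4 · 17.
(Z/289Z)^× is cyclic (|G| = 272); a cyclic group of order m has exactly φ(d) elements of each order d | m, and none otherwise.
2 | 272, and φ(2) = 2 − 1 = 1.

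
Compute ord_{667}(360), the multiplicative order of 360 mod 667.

44

The order of 360 must divide φ(667) = φ(23·29) = (23−1)·(29−1) = 22·28 = 616 = 2^3 · 7 · 11.
Divisors of 616: 1, 2, 4, 7, 8, 11, 14, 22, 28, 44, 56, 77, 88, 154, 308, 616.
Test each divisor d:
360^1 ≡ 360
360^2 ≡ 202
360^4 ≡ 117
360^7 ≡ 655
360^8 ≡ 349
360^11 ≡ 597
360^14 ≡ 144
360^22 ≡ 231
360^28 ≡ 59
360^44 ≡ 1
The smallest such exponent is 44, so the order of 360 is 44.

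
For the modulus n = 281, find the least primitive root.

φ(281) = 281 − 1 = 280 = 2^3 · 5 · 7.
g is a primitive root iff g^(280/q) ≢ 1 (mod 281) for each prime q ∈ {2, 5, 7}.
g = 2: 2^140 ≡ 1 — hits 1, so not a primitive root.
g = 3: 3^140 ≡ 280; 3^56 ≡ 86; 3^40 ≡ 249 — none is 1, so 3 is a primitive root.
Hence the least primitive root of 281 is 3.

3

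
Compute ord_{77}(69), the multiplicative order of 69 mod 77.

By Lagrange's theorem, ord_77(69) divides φ(77) = φ(7·11) = (7−1)·(11−1) = 6·10 = 60 = 2^2 · 3 · 5.
Divisors of 60: 1, 2, 3, 4, 5, 6, 10, 12, 15, 20, 30, 60.
Evaluate successive powers at the divisors of 60:
69^1 ≡ 69 (mod 77)
69^2 ≡ 64 (mod 77)
69^3 ≡ 27 (mod 77)
69^4 ≡ 15 (mod 77)
69^5 ≡ 34 (mod 77)
69^6 ≡ 36 (mod 77)
69^10 ≡ 1 (mod 77) ✓
Hence ord(69) = 10.

10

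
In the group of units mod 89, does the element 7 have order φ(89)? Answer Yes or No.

φ(89) = 89 − 1 = 88 = 2^3 · 11.
Test 7^(88/q) mod 89 for each prime factor q of 88:
7^44 ≡ 88 (mod 89)  [q = 2: ≢ 1 ✓]
7^8 ≡ 4 (mod 89)  [q = 11: ≢ 1 ✓]
None equal 1, so ord_89(7) = 88: 7 is a primitive root.

Yes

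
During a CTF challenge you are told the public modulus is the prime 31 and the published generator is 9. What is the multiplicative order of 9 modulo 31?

The order of 9 must divide φ(31) = 31 − 1 = 30 = 2 · 3 · 5.
Divisors of 30: 1, 2, 3, 5, 6, 10, 15, 30.
Evaluate successive powers at the divisors of 30:
9^1 ≡ 9
9^2 ≡ 19
9^3 ≡ 16
9^5 ≡ 25
9^6 ≡ 8
9^10 ≡ 5
9^15 ≡ 1
So ord_31(9) = 15.

15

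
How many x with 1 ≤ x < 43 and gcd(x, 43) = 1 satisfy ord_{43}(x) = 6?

φ(43) = 43 − 1 = 42 = 2 · 3 · 7.
In a cyclic group of order 42, there are φ(d) elements of order d for each divisor d of 42, and zero for non-divisors.
6 = 2 · 3 divides 42, and φ(6) = 2.

2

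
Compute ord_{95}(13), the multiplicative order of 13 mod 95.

36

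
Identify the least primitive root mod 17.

3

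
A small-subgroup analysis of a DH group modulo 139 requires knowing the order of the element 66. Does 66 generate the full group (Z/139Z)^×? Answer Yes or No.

φ(139) = 139 − 1 = 138 = 2 · 3 · 23.
An element g generates (Z/139Z)^× iff g^(138/q) ≢ 1 (mod 139) for each prime q ∈ {2, 3, 23}.
66^69 ≡ 1 (mod 139)  [q = 2: ≡ 1 ✗]
66^46 ≡ 96 (mod 139)  [q = 3: ≢ 1 ✓]
66^6 ≡ 129 (mod 139)  [q = 23: ≢ 1 ✓]
Since 66^69 ≡ 1, the order of 66 divides 69 < 138, so 66 is not a primitive root.

No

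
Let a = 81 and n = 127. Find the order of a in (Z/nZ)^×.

63

ord(81) | φ(127) = 127 − 1 = 126 = 2 · 3^2 · 7.
Divisors of 126: 1, 2, 3, 6, 7, 9, 14, 18, 21, 42, 63, 126.
Check 81^d mod 127 for each divisor in increasing order:
81^1 ≡ 81
81^2 ≡ 84
81^3 ≡ 73
81^6 ≡ 122
81^7 ≡ 103
81^9 ≡ 16
81^14 ≡ 68
81^18 ≡ 2
81^21 ≡ 19
81^42 ≡ 107
81^63 ≡ 1
Therefore the multiplicative order of 81 modulo 127 is 63.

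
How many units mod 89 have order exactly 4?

φ(89) = 89 − 1 = 88 = 2^3 · 11.
(Z/89Z)^× is cyclic (|G| = 88); a cyclic group of order m has exactly φ(d) elements of each order d | m, and none otherwise.
4 = 2^2 divides 88, and φ(4) = 2.

2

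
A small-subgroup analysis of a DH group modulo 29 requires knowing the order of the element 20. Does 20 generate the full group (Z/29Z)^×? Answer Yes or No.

No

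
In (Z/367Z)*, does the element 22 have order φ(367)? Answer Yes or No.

Yes

φ(367) = 367 − 1 = 366 = 2 · 3 · 61.
An element g generates (Z/367Z)^× iff g^(366/q) ≢ 1 (mod 367) for each prime q ∈ {2, 3, 61}.
22^183 ≡ 366 (mod 367)  [q = 2: ≢ 1 ✓]
22^122 ≡ 83 (mod 367)  [q = 3: ≢ 1 ✓]
22^6 ≡ 25 (mod 367)  [q = 61: ≢ 1 ✓]
Every test exponent gives a nontrivial residue, hence 22 generates the full group.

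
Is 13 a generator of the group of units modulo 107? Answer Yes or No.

φ(107) = 107 − 1 = 106 = 2 · 53.
It suffices to check that the order of 13 is not a proper divisor of 106: compute 13^(106/q) for q ∈ {2, 53}.
13^53 ≡ 1 (mod 107)  [q = 2: ≡ 1 ✗]
13^2 ≡ 62 (mod 107)  [q = 53: ≢ 1 ✓]
Since 13^53 ≡ 1, the order of 13 divides 53 < 106, so 13 is not a primitive root.

No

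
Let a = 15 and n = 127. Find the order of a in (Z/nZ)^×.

63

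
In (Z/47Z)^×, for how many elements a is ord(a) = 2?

1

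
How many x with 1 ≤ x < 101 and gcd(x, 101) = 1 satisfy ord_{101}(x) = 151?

0

φ(101) = 101 − 1 = 100 = 2^2 · 5^2.
Since (Z/101Z)^× is cyclic of order 100, the number of elements of order d is φ(d) when d | 100 and 0 otherwise.
Here 100 is not a multiple of 151, so there are no elements of order 151.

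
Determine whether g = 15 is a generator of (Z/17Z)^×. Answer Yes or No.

No

φ(17) = 17 − 1 = 16 = 2^4.
It suffices to check that the order of 15 is not a proper divisor of 16: compute 15^(16/q) for q ∈ {2}.
15^8 ≡ 1 (mod 17)  [q = 2: ≡ 1 ✗]
15^8 ≡ 1 shows ord(15) | 8, strictly less than φ(17); not a primitive root.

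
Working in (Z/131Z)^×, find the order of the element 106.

130

ord(106) | φ(131) = 131 − 1 = 130 = 2 · 5 · 13.
Divisors of 130: 1, 2, 5, 10, 13, 26, 65, 130.
Compute 106^d (mod 131) for the divisors d until we hit 1:
106^1 ≡ 106
106^2 ≡ 101
106^5 ≡ 32
106^10 ≡ 107
106^13 ≡ 78
106^26 ≡ 58
106^65 ≡ 130
106^130 ≡ 1
So ord_131(106) = 130.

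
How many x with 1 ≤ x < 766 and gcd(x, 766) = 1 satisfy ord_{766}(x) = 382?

φ(766) = φ(2)·φ(383) = 1·382 = 382 = 2 · 191.
In a cyclic group of order 382, there are φ(d) elements of order d for each divisor d of 382, and zero for non-divisors.
382 = 2 · 191 divides 382, and φ(382) = 190.

190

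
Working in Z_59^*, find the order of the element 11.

58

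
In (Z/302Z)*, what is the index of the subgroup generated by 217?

5

By Lagrange's theorem, ord_302(217) divides φ(302) = φ(2)·φ(151) = 1·150 = 150 = 2 · 3 · 5^2.
Divisors of 150: 1, 2, 3, 5, 6, 10, 15, 25, 30, 50, 75, 150.
Compute 217^d (mod 302) for the divisors d until we hit 1:
217^1 ≡ 217 (mod 302)
217^2 ≡ 279 (mod 302)
217^3 ≡ 143 (mod 302)
217^5 ≡ 33 (mod 302)
217^6 ≡ 215 (mod 302)
217^10 ≡ 183 (mod 302)
217^15 ≡ 301 (mod 302)
217^25 ≡ 119 (mod 302)
217^30 ≡ 1 (mod 302) ✓
Thus |⟨217⟩| = ord(217) = 30.
[(Z/302Z)^× : ⟨217⟩] = 150/30 = 5.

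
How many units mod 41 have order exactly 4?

2

φ(41) = 41 − 1 = 40 = 2^3 · 5.
(Z/41Z)^× is cyclic (|G| = 40); a cyclic group of order m has exactly φ(d) elements of each order d | m, and none otherwise.
4 = 2^2 divides 40, and φ(4) = 2.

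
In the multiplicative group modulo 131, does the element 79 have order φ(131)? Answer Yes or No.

φ(131) = 131 − 1 = 130 = 2 · 5 · 13.
An element g generates (Z/131Z)^× iff g^(130/q) ≢ 1 (mod 131) for each prime q ∈ {2, 5, 13}.
79^65 ≡ 130 (mod 131)  [q = 2: ≢ 1 ✓]
79^26 ≡ 1 (mod 131)  [q = 5: ≡ 1 ✗]
79^10 ≡ 99 (mod 131)  [q = 13: ≢ 1 ✓]
79^26 ≡ 1 shows ord(79) | 26, strictly less than φ(131); not a primitive root.

No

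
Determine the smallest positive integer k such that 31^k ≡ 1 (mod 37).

By Lagrange's theorem, ord_37(31) divides φ(37) = 37 − 1 = 36 = 2^2 · 3^2.
Divisors of 36: 1, 2, 3, 4, 6, 9, 12, 18, 36.
Check 31^d mod 37 for each divisor in increasing order:
31^1 ≡ 31 (mod 37)
31^2 ≡ 36 (mod 37)
31^3 ≡ 6 (mod 37)
31^4 ≡ 1 (mod 37) ✓
Hence ord(31) = 4.

4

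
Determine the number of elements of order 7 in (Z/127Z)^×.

φ(127) = 127 − 1 = 126 = 2 · 3^2 · 7.
(Z/127Z)^× is cyclic (|G| = 126); a cyclic group of order m has exactly φ(d) elements of each order d | m, and none otherwise.
7 | 126, and φ(7) = 7 − 1 = 6.

6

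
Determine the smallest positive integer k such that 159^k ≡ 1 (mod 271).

270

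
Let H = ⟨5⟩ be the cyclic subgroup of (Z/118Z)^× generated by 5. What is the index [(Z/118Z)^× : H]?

2

Since 5 ∈ (Z/118Z)^×, its order divides φ(118) = φ(2)·φ(59) = 1·58 = 58 = 2 · 29.
Divisors of 58: 1, 2, 29, 58.
Compute 5^d (mod 118) for the divisors d until we hit 1:
5^1 ≡ 5 (mod 118)
5^2 ≡ 25 (mod 118)
5^29 ≡ 1 (mod 118) ✓
The order of 5 is 29, so the subgroup it generates has 29 elements.
[(Z/118Z)^× : ⟨5⟩] = 58/29 = 2.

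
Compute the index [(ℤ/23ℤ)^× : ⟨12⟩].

2

ord(12) | φ(23) = 23 − 1 = 22 = 2 · 11.
Divisors of 22: 1, 2, 11, 22.
Evaluate successive powers at the divisors of 22:
12^1 ≡ 12
12^2 ≡ 6
12^11 ≡ 1
So ord_23(12) = 11, hence |⟨12⟩| = 11.
[(Z/23Z)^× : ⟨12⟩] = 22/11 = 2.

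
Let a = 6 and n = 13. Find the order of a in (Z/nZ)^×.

12

By Lagrange's theorem, ord_13(6) divides φ(13) = 13 − 1 = 12 = 2^2 · 3.
Divisors of 12: 1, 2, 3, 4, 6, 12.
Check 6^d mod 13 for each divisor in increasing order:
6^1 ≡ 6 (mod 13)
6^2 ≡ 10 (mod 13)
6^3 ≡ 8 (mod 13)
6^4 ≡ 9 (mod 13)
6^6 ≡ 12 (mod 13)
6^12 ≡ 1 (mod 13) ✓
Therefore the multiplicative order of 6 modulo 13 is 12.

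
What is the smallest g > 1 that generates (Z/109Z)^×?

φ(109) = 109 − 1 = 108 = 2^2 · 3^3.
Test candidates g = 2, 3, … against the prime factors q ∈ {2, 3} of φ(109): g is a generator iff g^(108/q) ≢ 1 for every such q.
g = 2: 2^54 ≡ 108; 2^36 ≡ 1 — hits 1, so not a primitive root.
g = 3: 3^54 ≡ 1 — hits 1, so not a primitive root.
g = 4: 4^54 ≡ 1 — hits 1, so not a primitive root.
g = 5: 5^54 ≡ 1 — hits 1, so not a primitive root.
g = 6: 6^54 ≡ 108; 6^36 ≡ 63 — none is 1, so 6 is a primitive root.
The smallest primitive root modulo 109 is 6.

6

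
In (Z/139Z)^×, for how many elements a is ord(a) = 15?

φ(139) = 139 − 1 = 138 = 2 · 3 · 23.
In a cyclic group of order 138, there are φ(d) elements of order d for each divisor d of 138, and zero for non-divisors.
Here 138 is not a multiple of 15, so there are no elements of order 15.

0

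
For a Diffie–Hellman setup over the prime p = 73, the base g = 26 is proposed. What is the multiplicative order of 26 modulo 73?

72

The order of 26 must divide φ(73) = 73 − 1 = 72 = 2^3 · 3^2.
Divisors of 72: 1, 2, 3, 4, 6, 8, 9, 12, 18, 24, 36, 72.
Test each divisor d:
26^1 ≡ 26 (mod 73)
26^2 ≡ 19 (mod 73)
26^3 ≡ 56 (mod 73)
26^4 ≡ 69 (mod 73)
26^6 ≡ 70 (mod 73)
26^8 ≡ 16 (mod 73)
26^9 ≡ 51 (mod 73)
26^12 ≡ 9 (mod 73)
26^18 ≡ 46 (mod 73)
26^24 ≡ 8 (mod 73)
26^36 ≡ 72 (mod 73)
26^72 ≡ 1 (mod 73) ✓
So ord_73(26) = 72.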